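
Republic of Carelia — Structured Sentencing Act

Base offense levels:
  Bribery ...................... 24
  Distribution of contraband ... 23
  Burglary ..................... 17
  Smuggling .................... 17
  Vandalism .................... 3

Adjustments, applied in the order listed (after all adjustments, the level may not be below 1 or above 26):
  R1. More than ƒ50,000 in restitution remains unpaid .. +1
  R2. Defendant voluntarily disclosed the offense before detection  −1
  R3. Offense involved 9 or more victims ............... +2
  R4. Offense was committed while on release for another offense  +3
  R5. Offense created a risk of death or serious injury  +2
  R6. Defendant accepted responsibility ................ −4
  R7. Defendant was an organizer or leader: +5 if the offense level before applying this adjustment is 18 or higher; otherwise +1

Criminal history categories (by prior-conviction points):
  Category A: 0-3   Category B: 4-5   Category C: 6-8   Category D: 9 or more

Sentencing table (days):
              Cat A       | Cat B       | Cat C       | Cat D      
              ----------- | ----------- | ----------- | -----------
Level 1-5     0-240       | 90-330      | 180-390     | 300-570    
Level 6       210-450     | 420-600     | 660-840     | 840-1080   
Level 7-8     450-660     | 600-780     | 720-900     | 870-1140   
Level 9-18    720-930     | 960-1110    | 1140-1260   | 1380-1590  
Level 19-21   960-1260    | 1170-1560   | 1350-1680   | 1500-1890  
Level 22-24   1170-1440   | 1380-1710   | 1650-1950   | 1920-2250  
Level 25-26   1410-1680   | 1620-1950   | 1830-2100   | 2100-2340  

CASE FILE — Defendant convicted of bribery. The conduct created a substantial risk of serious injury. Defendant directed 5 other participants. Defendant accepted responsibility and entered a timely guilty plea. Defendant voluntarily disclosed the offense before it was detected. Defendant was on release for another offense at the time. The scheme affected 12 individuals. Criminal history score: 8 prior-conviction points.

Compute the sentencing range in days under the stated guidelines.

1830-2100 days

Base offense level for bribery: 24.
R2 applies: 24 − 1 = 23.
R3 applies: 23 + 2 = 25.
R4 applies: 25 + 3 = 28.
R5 applies: 28 + 2 = 30.
R6 applies: 30 − 4 = 26.
R7 applies (level before this adjustment is 26 ≥ 18, so +5): 26 + 5 = 31.
Level 31 exceeds the maximum of 26; capped at 26.
Final offense level: 26.
Criminal history: 8 prior points → Category C (6-8).
Level 26 falls in the 25-26 band.
Grid: Level 25-26 × Category C = 1830-2100 days.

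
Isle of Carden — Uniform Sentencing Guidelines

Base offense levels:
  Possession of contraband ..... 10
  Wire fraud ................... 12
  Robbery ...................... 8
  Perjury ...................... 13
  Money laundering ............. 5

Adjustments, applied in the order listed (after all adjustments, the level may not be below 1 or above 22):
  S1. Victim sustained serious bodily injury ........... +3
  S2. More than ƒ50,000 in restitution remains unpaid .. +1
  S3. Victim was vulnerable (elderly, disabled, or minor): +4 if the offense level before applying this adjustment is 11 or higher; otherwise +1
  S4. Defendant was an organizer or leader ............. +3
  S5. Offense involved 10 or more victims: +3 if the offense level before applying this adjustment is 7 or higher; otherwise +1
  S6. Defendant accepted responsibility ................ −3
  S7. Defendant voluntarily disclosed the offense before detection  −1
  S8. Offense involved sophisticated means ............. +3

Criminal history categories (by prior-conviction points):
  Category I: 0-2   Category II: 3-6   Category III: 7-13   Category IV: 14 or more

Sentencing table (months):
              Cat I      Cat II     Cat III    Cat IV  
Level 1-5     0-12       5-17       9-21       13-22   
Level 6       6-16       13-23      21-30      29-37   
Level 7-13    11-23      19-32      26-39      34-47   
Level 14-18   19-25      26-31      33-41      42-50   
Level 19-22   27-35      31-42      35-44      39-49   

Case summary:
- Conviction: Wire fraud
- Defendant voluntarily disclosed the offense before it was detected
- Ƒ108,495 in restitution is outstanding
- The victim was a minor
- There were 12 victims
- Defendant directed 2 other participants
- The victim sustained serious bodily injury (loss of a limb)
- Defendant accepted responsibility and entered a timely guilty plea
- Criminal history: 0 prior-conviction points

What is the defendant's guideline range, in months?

Base offense level for wire fraud: 12.
S1 applies: 12 + 3 = 15.
S2 applies: 15 + 1 = 16.
S3 applies (level before this adjustment is 16 ≥ 11, so +4): 16 + 4 = 20.
S4 applies: 20 + 3 = 23.
S5 applies (level before this adjustment is 23 ≥ 7, so +3): 23 + 3 = 26.
S6 applies: 26 − 3 = 23.
S7 applies: 23 − 1 = 22.
S8 does not apply.
Final offense level: 22.
Criminal history: 0 prior points → Category I (0-2).
Level 22 falls in the 19-22 band.
Grid: Level 19-22 × Category I = 27-35 months.

27-35 months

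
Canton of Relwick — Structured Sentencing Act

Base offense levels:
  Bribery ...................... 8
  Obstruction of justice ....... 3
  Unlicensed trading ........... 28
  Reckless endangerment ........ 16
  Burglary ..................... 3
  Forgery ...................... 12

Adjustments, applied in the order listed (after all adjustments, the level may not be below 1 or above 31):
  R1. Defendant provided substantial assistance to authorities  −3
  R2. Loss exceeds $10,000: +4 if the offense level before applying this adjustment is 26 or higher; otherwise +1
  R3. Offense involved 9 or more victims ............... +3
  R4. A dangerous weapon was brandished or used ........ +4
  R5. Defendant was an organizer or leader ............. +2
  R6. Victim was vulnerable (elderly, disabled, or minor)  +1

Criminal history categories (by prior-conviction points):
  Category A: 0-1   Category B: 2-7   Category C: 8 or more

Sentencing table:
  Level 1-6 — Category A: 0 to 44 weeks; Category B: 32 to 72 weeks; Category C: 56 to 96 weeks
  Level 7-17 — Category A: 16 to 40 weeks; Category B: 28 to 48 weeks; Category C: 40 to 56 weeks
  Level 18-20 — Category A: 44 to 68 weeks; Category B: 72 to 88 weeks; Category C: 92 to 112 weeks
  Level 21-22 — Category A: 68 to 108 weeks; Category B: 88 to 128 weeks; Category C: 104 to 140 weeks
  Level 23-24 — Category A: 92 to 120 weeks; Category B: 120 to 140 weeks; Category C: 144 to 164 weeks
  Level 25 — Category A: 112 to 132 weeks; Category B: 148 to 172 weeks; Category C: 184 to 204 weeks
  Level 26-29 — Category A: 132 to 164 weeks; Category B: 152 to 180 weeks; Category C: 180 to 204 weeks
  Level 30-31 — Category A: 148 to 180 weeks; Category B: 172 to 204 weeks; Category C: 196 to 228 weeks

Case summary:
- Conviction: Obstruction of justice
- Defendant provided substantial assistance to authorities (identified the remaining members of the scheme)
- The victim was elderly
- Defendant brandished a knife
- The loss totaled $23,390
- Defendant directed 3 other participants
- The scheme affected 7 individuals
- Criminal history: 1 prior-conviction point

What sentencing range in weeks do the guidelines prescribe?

Base offense level for obstruction of justice: 3.
R1 applies: 3 − 3 = 0.
R2 applies (level before this adjustment is 0 < 26, so +1): 0 + 1 = 1.
R3 does not apply.
R4 applies: 1 + 4 = 5.
R5 applies: 5 + 2 = 7.
R6 applies: 7 + 1 = 8.
Final offense level: 8.
Criminal history: 1 prior point → Category A (0-1).
Level 8 falls in the 7-17 band.
Grid: Level 7-17 × Category A = 16-40 weeks.

16-40 weeks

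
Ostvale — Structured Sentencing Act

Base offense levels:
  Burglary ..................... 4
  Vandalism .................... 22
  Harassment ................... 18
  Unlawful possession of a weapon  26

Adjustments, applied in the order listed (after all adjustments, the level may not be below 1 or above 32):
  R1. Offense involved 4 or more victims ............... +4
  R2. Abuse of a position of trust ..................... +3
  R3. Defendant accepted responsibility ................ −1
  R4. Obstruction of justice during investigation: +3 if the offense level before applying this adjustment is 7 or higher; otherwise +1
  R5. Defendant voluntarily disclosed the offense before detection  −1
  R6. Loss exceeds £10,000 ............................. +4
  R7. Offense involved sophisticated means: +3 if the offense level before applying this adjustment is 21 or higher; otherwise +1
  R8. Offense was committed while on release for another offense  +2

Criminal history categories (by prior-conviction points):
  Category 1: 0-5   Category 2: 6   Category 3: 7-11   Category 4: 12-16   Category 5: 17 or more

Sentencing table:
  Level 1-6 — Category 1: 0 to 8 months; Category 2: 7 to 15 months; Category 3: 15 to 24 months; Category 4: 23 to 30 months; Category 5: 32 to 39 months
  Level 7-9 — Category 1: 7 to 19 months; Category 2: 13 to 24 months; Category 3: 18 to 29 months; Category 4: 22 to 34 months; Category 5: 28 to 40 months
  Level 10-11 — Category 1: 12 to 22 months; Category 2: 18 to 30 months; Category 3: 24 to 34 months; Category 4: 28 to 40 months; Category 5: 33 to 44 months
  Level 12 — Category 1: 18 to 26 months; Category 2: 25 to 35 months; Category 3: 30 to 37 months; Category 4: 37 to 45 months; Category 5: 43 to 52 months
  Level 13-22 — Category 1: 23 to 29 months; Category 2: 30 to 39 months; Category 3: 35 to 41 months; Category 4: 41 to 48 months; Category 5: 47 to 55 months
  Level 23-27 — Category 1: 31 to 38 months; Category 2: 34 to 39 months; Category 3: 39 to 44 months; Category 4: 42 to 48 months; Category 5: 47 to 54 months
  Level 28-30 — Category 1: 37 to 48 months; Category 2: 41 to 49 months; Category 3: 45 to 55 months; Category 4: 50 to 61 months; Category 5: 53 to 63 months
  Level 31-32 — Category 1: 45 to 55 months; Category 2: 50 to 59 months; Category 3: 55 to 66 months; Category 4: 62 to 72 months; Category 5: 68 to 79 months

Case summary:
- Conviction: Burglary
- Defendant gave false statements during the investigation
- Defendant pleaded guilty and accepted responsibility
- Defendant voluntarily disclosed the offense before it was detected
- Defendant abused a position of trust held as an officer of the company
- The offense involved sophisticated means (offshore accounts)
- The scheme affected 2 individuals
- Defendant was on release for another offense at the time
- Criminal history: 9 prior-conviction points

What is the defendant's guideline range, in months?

18-29 months

Base offense level for burglary: 4.
R2 applies: 4 + 3 = 7.
R3 applies: 7 − 1 = 6.
R4 applies (level before this adjustment is 6 < 7, so +1): 6 + 1 = 7.
R5 applies: 7 − 1 = 6.
R6 does not apply.
R7 applies (level before this adjustment is 6 < 21, so +1): 6 + 1 = 7.
R8 applies: 7 + 2 = 9.
Final offense level: 9.
Criminal history: 9 prior points → Category 3 (7-11).
Level 9 falls in the 7-9 band.
Grid: Level 7-9 × Category 3 = 18-29 months.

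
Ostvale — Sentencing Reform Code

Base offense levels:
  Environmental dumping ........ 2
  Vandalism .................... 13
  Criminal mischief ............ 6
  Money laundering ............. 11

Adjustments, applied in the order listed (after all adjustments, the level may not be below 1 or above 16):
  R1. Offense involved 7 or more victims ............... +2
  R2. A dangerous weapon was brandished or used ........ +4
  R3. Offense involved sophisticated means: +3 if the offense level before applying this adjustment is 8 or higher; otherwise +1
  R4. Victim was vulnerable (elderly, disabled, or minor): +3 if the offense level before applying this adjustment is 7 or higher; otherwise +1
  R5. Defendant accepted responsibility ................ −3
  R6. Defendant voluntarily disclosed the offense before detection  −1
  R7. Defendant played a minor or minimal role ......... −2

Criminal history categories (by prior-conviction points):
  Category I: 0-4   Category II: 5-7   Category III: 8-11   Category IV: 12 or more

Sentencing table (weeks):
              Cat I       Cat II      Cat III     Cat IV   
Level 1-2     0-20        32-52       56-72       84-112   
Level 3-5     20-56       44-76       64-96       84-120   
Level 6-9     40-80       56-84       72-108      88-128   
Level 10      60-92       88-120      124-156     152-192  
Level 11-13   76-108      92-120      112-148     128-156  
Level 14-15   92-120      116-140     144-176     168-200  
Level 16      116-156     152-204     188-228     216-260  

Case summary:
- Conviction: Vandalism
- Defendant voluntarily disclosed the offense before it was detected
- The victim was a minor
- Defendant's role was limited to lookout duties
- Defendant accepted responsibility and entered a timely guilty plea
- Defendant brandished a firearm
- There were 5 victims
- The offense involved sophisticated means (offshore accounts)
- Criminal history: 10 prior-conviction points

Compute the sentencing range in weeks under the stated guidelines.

Base offense level for vandalism: 13.
R1 does not apply.
R2 applies: 13 + 4 = 17.
R3 applies (level before this adjustment is 17 ≥ 8, so +3): 17 + 3 = 20.
R4 applies (level before this adjustment is 20 ≥ 7, so +3): 20 + 3 = 23.
R5 applies: 23 − 3 = 20.
R6 applies: 20 − 1 = 19.
R7 applies: 19 − 2 = 17.
Level 17 exceeds the maximum of 16; capped at 16.
Final offense level: 16.
Criminal history: 10 prior points → Category III (8-11).
Level 16 falls in the 16 band.
Grid: Level 16 × Category III = 188-228 weeks.

188-228 weeks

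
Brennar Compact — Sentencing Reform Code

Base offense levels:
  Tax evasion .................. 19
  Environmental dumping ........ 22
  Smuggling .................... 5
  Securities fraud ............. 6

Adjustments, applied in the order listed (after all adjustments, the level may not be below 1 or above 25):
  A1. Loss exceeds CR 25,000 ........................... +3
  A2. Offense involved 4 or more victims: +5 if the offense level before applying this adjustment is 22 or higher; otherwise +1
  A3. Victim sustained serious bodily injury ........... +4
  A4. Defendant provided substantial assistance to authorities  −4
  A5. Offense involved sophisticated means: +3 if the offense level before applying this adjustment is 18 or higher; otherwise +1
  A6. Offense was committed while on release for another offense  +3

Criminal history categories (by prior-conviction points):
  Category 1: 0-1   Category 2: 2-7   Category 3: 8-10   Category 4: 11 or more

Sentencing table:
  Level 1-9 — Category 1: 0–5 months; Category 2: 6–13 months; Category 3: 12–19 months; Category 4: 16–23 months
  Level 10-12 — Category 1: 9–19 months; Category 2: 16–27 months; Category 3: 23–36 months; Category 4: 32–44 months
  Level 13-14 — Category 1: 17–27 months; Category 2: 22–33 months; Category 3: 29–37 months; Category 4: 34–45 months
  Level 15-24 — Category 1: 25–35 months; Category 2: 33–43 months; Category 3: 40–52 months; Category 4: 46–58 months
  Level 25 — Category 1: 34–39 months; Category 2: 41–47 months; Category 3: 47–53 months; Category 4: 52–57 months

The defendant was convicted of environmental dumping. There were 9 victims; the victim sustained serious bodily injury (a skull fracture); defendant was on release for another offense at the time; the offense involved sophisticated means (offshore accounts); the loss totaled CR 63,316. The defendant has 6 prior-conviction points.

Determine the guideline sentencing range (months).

41-47 months

Base offense level for environmental dumping: 22.
A1 applies: 22 + 3 = 25.
A2 applies (level before this adjustment is 25 ≥ 22, so +5): 25 + 5 = 30.
A3 applies: 30 + 4 = 34.
A4 does not apply.
A5 applies (level before this adjustment is 34 ≥ 18, so +3): 34 + 3 = 37.
A6 applies: 37 + 3 = 40.
Level 40 exceeds the maximum of 25; capped at 25.
Final offense level: 25.
Criminal history: 6 prior points → Category 2 (2-7).
Level 25 falls in the 25 band.
Grid: Level 25 × Category 2 = 41-47 months.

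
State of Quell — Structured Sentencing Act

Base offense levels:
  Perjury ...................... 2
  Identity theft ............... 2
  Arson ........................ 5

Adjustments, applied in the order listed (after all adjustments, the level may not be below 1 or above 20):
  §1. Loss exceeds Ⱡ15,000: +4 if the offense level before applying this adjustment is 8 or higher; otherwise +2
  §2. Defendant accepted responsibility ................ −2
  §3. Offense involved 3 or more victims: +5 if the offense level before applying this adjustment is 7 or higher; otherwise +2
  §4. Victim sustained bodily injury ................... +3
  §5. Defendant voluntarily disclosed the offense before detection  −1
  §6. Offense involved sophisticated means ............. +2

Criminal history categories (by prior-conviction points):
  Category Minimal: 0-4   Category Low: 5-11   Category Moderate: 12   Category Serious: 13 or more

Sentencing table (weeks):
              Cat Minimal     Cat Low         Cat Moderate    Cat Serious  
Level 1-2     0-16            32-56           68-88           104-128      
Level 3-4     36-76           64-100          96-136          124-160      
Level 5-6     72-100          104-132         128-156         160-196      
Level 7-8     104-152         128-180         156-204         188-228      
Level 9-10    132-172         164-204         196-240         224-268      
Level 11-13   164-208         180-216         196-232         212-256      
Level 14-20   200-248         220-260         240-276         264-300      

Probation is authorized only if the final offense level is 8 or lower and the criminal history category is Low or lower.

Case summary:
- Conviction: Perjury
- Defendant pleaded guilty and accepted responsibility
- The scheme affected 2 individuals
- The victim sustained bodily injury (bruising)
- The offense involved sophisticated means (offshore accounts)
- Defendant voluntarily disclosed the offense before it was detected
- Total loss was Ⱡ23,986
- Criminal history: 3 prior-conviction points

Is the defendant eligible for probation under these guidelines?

Yes

Base offense level for perjury: 2.
§1 applies (level before this adjustment is 2 < 8, so +2): 2 + 2 = 4.
§2 applies: 4 − 2 = 2.
§4 applies: 2 + 3 = 5.
§5 applies: 5 − 1 = 4.
§6 applies: 4 + 2 = 6.
Final offense level: 6.
Criminal history: 3 prior points → Category Minimal (0-4).
Level 6 falls in the 5-6 band.
Grid: Level 5-6 × Category Minimal = 72-100 weeks.
Probation check: level 6 ≤ 8 and category Minimal ≤ Low → eligible.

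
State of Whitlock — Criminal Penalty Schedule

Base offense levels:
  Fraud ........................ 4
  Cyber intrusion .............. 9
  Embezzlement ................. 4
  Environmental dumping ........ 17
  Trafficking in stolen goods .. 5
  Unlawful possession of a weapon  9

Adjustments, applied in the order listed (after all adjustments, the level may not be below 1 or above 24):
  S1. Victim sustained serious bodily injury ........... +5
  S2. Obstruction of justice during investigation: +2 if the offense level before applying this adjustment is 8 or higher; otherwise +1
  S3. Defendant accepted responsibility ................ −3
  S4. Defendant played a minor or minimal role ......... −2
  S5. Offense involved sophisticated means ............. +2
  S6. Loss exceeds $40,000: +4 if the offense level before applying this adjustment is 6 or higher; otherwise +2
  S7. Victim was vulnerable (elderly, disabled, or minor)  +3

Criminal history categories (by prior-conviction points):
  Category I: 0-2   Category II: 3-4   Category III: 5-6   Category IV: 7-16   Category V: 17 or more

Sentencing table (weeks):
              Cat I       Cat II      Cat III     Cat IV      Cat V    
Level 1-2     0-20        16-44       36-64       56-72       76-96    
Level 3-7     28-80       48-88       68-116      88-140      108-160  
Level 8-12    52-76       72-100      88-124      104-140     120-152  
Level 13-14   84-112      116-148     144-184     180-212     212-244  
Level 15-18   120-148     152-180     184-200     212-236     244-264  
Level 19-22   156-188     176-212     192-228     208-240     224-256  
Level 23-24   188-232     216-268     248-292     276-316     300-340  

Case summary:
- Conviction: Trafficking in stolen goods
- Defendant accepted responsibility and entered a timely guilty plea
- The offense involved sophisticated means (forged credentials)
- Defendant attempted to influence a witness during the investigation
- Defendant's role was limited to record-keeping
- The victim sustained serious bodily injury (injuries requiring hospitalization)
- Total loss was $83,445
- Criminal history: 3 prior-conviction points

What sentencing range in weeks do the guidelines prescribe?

116-148 weeks

Base offense level for trafficking in stolen goods: 5.
S1 applies: 5 + 5 = 10.
S2 applies (level before this adjustment is 10 ≥ 8, so +2): 10 + 2 = 12.
S3 applies: 12 − 3 = 9.
S4 applies: 9 − 2 = 7.
S5 applies: 7 + 2 = 9.
S6 applies (level before this adjustment is 9 ≥ 6, so +4): 9 + 4 = 13.
Final offense level: 13.
Criminal history: 3 prior points → Category II (3-4).
Level 13 falls in the 13-14 band.
Grid: Level 13-14 × Category II = 116-148 weeks.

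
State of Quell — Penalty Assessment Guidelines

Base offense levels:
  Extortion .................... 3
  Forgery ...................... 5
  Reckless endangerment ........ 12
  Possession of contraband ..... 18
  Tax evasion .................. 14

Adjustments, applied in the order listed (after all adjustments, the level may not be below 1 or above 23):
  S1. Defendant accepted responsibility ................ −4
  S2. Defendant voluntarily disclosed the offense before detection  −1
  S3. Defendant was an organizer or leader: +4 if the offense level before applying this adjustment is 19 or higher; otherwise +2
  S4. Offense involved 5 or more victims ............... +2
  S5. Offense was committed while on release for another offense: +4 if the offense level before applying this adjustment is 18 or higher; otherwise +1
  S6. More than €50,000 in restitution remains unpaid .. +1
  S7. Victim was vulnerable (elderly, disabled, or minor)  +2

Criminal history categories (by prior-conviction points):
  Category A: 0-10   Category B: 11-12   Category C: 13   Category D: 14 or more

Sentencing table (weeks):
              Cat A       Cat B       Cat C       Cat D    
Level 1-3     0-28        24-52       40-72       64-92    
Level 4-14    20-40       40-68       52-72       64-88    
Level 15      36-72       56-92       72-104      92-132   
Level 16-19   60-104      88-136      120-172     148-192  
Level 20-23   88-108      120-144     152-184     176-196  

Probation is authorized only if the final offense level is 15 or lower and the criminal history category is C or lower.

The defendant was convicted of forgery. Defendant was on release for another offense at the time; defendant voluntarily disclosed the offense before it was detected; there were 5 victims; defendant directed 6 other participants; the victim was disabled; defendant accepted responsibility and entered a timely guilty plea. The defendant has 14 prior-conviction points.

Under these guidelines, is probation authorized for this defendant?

Base offense level for forgery: 5.
S1 applies: 5 − 4 = 1.
S2 applies: 1 − 1 = 0.
S3 applies (level before this adjustment is 0 < 19, so +2): 0 + 2 = 2.
S4 applies: 2 + 2 = 4.
S5 applies (level before this adjustment is 4 < 18, so +1): 4 + 1 = 5.
S7 applies: 5 + 2 = 7.
Final offense level: 7.
Criminal history: 14 prior points → Category D (14+).
Level 7 falls in the 4-14 band.
Grid: Level 4-14 × Category D = 64-88 weeks.
Probation check: level 7 ≤ 15 and category D > C → not eligible.

No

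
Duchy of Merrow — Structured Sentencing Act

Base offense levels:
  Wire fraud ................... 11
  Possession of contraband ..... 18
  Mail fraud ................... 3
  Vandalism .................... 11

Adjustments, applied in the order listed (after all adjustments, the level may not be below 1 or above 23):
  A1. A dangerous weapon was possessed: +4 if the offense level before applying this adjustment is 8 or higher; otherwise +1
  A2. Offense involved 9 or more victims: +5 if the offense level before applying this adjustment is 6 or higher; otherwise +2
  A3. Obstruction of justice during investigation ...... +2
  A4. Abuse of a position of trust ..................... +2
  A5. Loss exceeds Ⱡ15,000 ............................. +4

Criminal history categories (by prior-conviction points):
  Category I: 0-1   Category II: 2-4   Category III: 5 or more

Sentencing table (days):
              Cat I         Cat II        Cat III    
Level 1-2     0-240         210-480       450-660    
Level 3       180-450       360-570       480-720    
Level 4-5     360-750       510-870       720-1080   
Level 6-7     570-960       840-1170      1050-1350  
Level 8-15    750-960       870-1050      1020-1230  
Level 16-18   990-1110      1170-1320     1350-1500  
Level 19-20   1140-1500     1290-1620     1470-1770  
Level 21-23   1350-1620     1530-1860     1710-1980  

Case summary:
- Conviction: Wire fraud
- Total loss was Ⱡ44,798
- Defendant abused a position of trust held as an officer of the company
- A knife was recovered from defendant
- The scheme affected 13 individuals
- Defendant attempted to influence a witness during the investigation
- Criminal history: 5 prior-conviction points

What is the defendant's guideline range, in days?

Base offense level for wire fraud: 11.
A1 applies (level before this adjustment is 11 ≥ 8, so +4): 11 + 4 = 15.
A2 applies (level before this adjustment is 15 ≥ 6, so +5): 15 + 5 = 20.
A3 applies: 20 + 2 = 22.
A4 applies: 22 + 2 = 24.
A5 applies: 24 + 4 = 28.
Level 28 exceeds the maximum of 23; capped at 23.
Final offense level: 23.
Criminal history: 5 prior points → Category III (5+).
Level 23 falls in the 21-23 band.
Grid: Level 21-23 × Category III = 1710-1980 days.

1710-1980 days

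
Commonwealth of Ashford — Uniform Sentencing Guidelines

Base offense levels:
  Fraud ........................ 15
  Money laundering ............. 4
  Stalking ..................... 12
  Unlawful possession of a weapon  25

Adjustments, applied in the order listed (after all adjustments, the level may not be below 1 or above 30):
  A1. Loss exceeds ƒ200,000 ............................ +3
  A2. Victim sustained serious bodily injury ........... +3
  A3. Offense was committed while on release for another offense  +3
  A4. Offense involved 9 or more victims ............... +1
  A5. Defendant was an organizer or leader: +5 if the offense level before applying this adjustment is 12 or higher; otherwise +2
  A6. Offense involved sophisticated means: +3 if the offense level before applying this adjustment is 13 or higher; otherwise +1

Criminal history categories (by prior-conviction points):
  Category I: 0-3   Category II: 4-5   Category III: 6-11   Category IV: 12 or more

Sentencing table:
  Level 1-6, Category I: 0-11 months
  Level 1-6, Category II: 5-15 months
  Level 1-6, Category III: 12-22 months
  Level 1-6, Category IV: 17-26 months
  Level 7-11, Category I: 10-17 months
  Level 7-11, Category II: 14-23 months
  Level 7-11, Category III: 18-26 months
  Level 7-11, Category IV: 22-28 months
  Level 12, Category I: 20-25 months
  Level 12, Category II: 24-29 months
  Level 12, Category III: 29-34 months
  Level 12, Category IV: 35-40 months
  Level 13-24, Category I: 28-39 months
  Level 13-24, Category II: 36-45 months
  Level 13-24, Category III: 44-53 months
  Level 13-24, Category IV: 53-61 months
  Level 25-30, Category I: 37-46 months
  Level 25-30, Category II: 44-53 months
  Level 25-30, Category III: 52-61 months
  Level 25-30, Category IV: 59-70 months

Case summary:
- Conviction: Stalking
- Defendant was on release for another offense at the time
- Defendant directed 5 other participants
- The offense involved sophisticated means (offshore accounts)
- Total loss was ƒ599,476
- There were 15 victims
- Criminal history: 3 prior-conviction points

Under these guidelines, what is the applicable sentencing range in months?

Base offense level for stalking: 12.
A1 applies: 12 + 3 = 15.
A2 does not apply.
A3 applies: 15 + 3 = 18.
A4 applies: 18 + 1 = 19.
A5 applies (level before this adjustment is 19 ≥ 12, so +5): 19 + 5 = 24.
A6 applies (level before this adjustment is 24 ≥ 13, so +3): 24 + 3 = 27.
Final offense level: 27.
Criminal history: 3 prior points → Category I (0-3).
Level 27 falls in the 25-30 band.
Grid: Level 25-30 × Category I = 37-46 months.

37-46 months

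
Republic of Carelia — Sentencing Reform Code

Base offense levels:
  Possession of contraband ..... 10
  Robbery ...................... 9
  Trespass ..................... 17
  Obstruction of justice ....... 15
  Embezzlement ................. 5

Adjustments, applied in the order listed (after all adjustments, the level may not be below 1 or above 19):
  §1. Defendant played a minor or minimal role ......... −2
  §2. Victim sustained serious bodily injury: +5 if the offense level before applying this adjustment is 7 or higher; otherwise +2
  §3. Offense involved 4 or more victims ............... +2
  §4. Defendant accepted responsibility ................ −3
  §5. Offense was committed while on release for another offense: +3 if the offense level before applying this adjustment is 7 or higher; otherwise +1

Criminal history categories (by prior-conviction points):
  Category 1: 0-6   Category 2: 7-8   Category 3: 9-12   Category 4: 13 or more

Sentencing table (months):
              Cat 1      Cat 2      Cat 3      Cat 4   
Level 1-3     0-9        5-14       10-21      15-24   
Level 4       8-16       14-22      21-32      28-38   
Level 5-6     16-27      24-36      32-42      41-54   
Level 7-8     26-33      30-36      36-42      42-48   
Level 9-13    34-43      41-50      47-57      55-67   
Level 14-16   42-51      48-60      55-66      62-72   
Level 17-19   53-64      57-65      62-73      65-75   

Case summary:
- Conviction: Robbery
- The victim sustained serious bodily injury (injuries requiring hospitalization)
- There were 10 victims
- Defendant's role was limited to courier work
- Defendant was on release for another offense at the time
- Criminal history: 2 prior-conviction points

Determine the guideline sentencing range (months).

Base offense level for robbery: 9.
§1 applies: 9 − 2 = 7.
§2 applies (level before this adjustment is 7 ≥ 7, so +5): 7 + 5 = 12.
§3 applies: 12 + 2 = 14.
§4 does not apply.
§5 applies (level before this adjustment is 14 ≥ 7, so +3): 14 + 3 = 17.
Final offense level: 17.
Criminal history: 2 prior points → Category 1 (0-6).
Level 17 falls in the 17-19 band.
Grid: Level 17-19 × Category 1 = 53-64 months.

53-64 months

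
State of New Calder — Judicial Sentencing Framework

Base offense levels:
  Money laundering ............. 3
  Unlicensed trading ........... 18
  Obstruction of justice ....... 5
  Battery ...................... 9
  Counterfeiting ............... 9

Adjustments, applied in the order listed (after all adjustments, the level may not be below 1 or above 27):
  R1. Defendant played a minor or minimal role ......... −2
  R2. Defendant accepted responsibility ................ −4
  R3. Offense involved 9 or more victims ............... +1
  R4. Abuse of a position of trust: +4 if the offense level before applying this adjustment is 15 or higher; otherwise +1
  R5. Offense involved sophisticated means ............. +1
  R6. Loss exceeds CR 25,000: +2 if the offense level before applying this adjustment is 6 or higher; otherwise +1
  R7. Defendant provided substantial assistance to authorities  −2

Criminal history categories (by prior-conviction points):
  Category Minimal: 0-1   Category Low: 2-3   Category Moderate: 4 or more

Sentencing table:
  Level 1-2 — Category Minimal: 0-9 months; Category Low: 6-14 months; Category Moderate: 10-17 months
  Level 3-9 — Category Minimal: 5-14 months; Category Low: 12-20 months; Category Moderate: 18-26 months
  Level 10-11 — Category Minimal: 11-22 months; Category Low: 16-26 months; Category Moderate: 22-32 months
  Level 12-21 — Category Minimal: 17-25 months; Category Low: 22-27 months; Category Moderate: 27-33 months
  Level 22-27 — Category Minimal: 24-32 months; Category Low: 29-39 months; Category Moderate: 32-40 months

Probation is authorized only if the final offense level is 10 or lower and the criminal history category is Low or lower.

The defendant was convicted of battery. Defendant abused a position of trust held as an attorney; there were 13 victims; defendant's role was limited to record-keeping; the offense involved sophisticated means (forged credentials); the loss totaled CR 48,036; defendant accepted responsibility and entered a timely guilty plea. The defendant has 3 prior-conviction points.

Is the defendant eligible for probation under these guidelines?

Yes

Base offense level for battery: 9.
R1 applies: 9 − 2 = 7.
R2 applies: 7 − 4 = 3.
R3 applies: 3 + 1 = 4.
R4 applies (level before this adjustment is 4 < 15, so +1): 4 + 1 = 5.
R5 applies: 5 + 1 = 6.
R6 applies (level before this adjustment is 6 ≥ 6, so +2): 6 + 2 = 8.
Final offense level: 8.
Criminal history: 3 prior points → Category Low (2-3).
Level 8 falls in the 3-9 band.
Grid: Level 3-9 × Category Low = 12-20 months.
Probation check: level 8 ≤ 10 and category Low ≤ Low → eligible.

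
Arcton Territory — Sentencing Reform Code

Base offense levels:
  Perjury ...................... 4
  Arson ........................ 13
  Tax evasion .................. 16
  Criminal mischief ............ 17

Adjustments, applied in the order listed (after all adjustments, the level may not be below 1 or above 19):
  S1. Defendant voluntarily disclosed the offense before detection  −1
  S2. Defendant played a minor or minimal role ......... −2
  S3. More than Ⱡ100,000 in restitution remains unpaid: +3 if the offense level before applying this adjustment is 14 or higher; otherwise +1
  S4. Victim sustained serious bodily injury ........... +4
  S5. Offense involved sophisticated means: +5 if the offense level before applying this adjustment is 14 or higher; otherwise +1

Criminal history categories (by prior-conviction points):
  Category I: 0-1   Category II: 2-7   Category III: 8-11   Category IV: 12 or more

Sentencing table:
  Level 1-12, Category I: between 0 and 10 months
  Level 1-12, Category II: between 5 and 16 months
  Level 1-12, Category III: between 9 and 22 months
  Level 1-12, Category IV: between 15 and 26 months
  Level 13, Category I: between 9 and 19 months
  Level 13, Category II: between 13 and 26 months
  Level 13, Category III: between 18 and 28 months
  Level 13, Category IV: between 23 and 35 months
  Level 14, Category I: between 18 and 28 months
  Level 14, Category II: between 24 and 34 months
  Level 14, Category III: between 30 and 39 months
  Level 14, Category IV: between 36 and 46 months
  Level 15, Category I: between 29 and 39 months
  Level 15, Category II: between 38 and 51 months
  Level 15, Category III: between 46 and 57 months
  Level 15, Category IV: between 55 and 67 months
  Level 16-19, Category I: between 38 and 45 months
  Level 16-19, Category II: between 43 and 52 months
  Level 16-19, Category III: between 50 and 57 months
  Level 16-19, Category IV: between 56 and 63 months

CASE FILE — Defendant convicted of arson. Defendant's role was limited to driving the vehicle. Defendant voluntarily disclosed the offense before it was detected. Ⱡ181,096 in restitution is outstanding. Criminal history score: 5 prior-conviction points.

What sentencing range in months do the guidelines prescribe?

5-16 months

Base offense level for arson: 13.
S1 applies: 13 − 1 = 12.
S2 applies: 12 − 2 = 10.
S3 applies (level before this adjustment is 10 < 14, so +1): 10 + 1 = 11.
S4 does not apply.
Final offense level: 11.
Criminal history: 5 prior points → Category II (2-7).
Level 11 falls in the 1-12 band.
Grid: Level 1-12 × Category II = 5-16 months.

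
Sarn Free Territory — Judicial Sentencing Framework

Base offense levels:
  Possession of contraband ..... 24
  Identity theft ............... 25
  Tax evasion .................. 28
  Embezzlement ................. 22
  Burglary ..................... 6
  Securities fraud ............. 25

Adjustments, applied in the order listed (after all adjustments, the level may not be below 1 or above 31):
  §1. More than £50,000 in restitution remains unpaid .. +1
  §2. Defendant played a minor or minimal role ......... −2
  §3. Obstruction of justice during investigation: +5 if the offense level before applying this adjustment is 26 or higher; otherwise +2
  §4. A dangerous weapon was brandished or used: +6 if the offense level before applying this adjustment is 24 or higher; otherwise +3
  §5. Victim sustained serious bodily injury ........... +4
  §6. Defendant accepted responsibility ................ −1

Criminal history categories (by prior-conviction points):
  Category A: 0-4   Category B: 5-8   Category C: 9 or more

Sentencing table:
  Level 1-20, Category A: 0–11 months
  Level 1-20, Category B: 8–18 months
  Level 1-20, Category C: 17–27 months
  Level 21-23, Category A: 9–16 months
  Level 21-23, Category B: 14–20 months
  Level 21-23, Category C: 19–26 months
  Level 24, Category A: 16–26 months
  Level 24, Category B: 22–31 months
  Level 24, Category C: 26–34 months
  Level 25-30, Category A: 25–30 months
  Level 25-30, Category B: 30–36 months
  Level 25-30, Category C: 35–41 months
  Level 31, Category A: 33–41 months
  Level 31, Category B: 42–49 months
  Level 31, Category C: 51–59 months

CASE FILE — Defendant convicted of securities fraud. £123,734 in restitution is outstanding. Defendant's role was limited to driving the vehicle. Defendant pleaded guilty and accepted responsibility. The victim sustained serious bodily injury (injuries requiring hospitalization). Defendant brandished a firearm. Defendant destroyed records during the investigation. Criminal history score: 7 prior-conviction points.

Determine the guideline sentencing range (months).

42-49 months

Base offense level for securities fraud: 25.
§1 applies: 25 + 1 = 26.
§2 applies: 26 − 2 = 24.
§3 applies (level before this adjustment is 24 < 26, so +2): 24 + 2 = 26.
§4 applies (level before this adjustment is 26 ≥ 24, so +6): 26 + 6 = 32.
§5 applies: 32 + 4 = 36.
§6 applies: 36 − 1 = 35.
Level 35 exceeds the maximum of 31; capped at 31.
Final offense level: 31.
Criminal history: 7 prior points → Category B (5-8).
Level 31 falls in the 31 band.
Grid: Level 31 × Category B = 42-49 months.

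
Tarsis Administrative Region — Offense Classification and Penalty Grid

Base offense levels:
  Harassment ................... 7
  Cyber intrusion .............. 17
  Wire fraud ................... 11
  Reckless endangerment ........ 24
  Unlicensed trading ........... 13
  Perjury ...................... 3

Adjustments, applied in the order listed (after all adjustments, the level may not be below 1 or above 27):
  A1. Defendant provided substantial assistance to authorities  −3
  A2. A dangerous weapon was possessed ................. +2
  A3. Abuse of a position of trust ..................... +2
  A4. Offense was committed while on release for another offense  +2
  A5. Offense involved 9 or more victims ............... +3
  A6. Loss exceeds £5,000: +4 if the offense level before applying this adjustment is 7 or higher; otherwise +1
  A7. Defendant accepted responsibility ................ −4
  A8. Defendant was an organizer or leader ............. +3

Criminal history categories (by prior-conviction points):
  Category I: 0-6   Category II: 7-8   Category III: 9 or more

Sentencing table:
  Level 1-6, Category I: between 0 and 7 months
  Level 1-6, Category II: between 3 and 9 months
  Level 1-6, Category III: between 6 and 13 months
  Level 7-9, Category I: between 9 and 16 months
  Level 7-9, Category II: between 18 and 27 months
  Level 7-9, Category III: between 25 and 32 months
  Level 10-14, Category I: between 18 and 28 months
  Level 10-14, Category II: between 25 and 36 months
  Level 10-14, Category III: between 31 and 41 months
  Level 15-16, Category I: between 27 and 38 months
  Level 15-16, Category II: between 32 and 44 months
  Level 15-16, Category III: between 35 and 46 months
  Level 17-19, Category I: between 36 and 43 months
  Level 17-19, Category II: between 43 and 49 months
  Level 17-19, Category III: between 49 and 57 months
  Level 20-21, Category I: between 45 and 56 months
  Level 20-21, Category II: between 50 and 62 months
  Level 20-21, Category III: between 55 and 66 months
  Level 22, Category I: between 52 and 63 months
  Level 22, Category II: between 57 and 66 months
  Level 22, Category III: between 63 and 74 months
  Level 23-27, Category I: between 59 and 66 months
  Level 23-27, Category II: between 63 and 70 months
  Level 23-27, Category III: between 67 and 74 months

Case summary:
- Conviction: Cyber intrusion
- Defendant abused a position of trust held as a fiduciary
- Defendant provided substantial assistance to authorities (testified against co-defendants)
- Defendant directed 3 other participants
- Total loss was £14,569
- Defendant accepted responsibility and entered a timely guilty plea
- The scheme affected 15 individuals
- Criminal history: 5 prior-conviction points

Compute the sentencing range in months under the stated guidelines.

Base offense level for cyber intrusion: 17.
A1 applies: 17 − 3 = 14.
A2 does not apply.
A3 applies: 14 + 2 = 16.
A4 does not apply.
A5 applies: 16 + 3 = 19.
A6 applies (level before this adjustment is 19 ≥ 7, so +4): 19 + 4 = 23.
A7 applies: 23 − 4 = 19.
A8 applies: 19 + 3 = 22.
Final offense level: 22.
Criminal history: 5 prior points → Category I (0-6).
Level 22 falls in the 22 band.
Grid: Level 22 × Category I = 52-63 months.

52-63 months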